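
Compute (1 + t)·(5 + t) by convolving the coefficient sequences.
Ascending coefficients: a = [1, 1], b = [5, 1]. c[0] = 1×5 = 5; c[1] = 1×1 + 1×5 = 6; c[2] = 1×1 = 1. Result coefficients: [5, 6, 1] → 5 + 6t + t^2

5 + 6t + t^2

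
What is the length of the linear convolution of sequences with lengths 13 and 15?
Linear/full convolution length: m + n - 1 = 13 + 15 - 1 = 27

27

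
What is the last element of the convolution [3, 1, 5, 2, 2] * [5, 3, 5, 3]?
Use y[k] = Σ_i a[i]·b[k-i] at k=7. y[7] = 2×3 = 6

6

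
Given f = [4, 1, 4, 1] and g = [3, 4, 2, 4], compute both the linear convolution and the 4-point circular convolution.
Linear: y_lin[0] = 4×3 = 12; y_lin[1] = 4×4 + 1×3 = 19; y_lin[2] = 4×2 + 1×4 + 4×3 = 24; y_lin[3] = 4×4 + 1×2 + 4×4 + 1×3 = 37; y_lin[4] = 1×4 + 4×2 + 1×4 = 16; y_lin[5] = 4×4 + 1×2 = 18; y_lin[6] = 1×4 = 4 → [12, 19, 24, 37, 16, 18, 4]. Circular (length 4): y[0] = 4×3 + 1×4 + 4×2 + 1×4 = 28; y[1] = 4×4 + 1×3 + 4×4 + 1×2 = 37; y[2] = 4×2 + 1×4 + 4×3 + 1×4 = 28; y[3] = 4×4 + 1×2 + 4×4 + 1×3 = 37 → [28, 37, 28, 37]

Linear: [12, 19, 24, 37, 16, 18, 4], Circular: [28, 37, 28, 37]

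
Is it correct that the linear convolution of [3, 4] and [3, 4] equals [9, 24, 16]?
Recompute linear convolution of [3, 4] and [3, 4]: y[0] = 3×3 = 9; y[1] = 3×4 + 4×3 = 24; y[2] = 4×4 = 16 → [9, 24, 16]. Given [9, 24, 16] matches, so answer: Yes

Yes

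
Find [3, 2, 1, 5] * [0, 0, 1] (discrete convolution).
y[0] = 3×0 = 0; y[1] = 3×0 + 2×0 = 0; y[2] = 3×1 + 2×0 + 1×0 = 3; y[3] = 2×1 + 1×0 + 5×0 = 2; y[4] = 1×1 + 5×0 = 1; y[5] = 5×1 = 5

[0, 0, 3, 2, 1, 5]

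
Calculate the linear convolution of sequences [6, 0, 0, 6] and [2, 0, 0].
y[0] = 6×2 = 12; y[1] = 6×0 + 0×2 = 0; y[2] = 6×0 + 0×0 + 0×2 = 0; y[3] = 0×0 + 0×0 + 6×2 = 12; y[4] = 0×0 + 6×0 = 0; y[5] = 6×0 = 0

[12, 0, 0, 12, 0, 0]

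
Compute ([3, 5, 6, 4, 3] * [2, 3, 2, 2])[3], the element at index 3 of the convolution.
Use y[k] = Σ_i a[i]·b[k-i] at k=3. y[3] = 3×2 + 5×2 + 6×3 + 4×2 = 42

42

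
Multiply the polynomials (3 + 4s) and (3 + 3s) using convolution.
Ascending coefficients: a = [3, 4], b = [3, 3]. c[0] = 3×3 = 9; c[1] = 3×3 + 4×3 = 21; c[2] = 4×3 = 12. Result coefficients: [9, 21, 12] → 9 + 21s + 12s^2

9 + 21s + 12s^2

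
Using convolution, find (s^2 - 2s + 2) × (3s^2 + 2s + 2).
Ascending coefficients: a = [2, -2, 1], b = [2, 2, 3]. c[0] = 2×2 = 4; c[1] = 2×2 + -2×2 = 0; c[2] = 2×3 + -2×2 + 1×2 = 4; c[3] = -2×3 + 1×2 = -4; c[4] = 1×3 = 3. Result coefficients: [4, 0, 4, -4, 3] → 3s^4 - 4s^3 + 4s^2 + 4

3s^4 - 4s^3 + 4s^2 + 4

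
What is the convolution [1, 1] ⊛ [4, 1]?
y[0] = 1×4 = 4; y[1] = 1×1 + 1×4 = 5; y[2] = 1×1 = 1

[4, 5, 1]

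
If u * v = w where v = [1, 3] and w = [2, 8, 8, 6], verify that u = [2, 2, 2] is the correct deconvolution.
Forward-compute [2, 2, 2] * [1, 3]: w[0] = 2×1 = 2; w[1] = 2×3 + 2×1 = 8; w[2] = 2×3 + 2×1 = 8; w[3] = 2×3 = 6 → [2, 8, 8, 6]. Matches given w = [2, 8, 8, 6], so verified.

Verified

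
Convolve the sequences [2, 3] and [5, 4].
y[0] = 2×5 = 10; y[1] = 2×4 + 3×5 = 23; y[2] = 3×4 = 12

[10, 23, 12]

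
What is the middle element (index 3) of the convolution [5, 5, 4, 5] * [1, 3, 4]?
Use y[k] = Σ_i a[i]·b[k-i] at k=3. y[3] = 5×4 + 4×3 + 5×1 = 37

37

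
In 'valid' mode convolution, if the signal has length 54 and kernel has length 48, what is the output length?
'Valid' mode counts only positions where the kernel fully overlaps the signal: m - n + 1 = 54 - 48 + 1 = 7

7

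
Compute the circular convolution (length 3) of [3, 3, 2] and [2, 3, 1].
Use y[k] = Σ_j x[j]·h[(k-j) mod 3]. y[0] = 3×2 + 3×1 + 2×3 = 15; y[1] = 3×3 + 3×2 + 2×1 = 17; y[2] = 3×1 + 3×3 + 2×2 = 16. Result: [15, 17, 16]

[15, 17, 16]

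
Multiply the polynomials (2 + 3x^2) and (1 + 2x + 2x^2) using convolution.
Ascending coefficients: a = [2, 0, 3], b = [1, 2, 2]. c[0] = 2×1 = 2; c[1] = 2×2 + 0×1 = 4; c[2] = 2×2 + 0×2 + 3×1 = 7; c[3] = 0×2 + 3×2 = 6; c[4] = 3×2 = 6. Result coefficients: [2, 4, 7, 6, 6] → 2 + 4x + 7x^2 + 6x^3 + 6x^4

2 + 4x + 7x^2 + 6x^3 + 6x^4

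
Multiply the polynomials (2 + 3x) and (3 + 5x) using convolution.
Ascending coefficients: a = [2, 3], b = [3, 5]. c[0] = 2×3 = 6; c[1] = 2×5 + 3×3 = 19; c[2] = 3×5 = 15. Result coefficients: [6, 19, 15] → 6 + 19x + 15x^2

6 + 19x + 15x^2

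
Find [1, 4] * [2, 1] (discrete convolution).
y[0] = 1×2 = 2; y[1] = 1×1 + 4×2 = 9; y[2] = 4×1 = 4

[2, 9, 4]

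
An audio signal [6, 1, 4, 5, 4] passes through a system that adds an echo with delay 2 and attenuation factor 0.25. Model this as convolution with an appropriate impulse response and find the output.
Direct-path + delayed-attenuated-path model → impulse response h = [1, 0, 0.25] (1 at lag 0, 0.25 at lag 2). Output y[n] = x[n] + 0.25·x[n - 2] (with x[n] = 0 outside 0..4): y[0] = 6 + 0.25×0 = 6; y[1] = 1 + 0.25×0 = 1; y[2] = 4 + 0.25×6 = 5.5; y[3] = 5 + 0.25×1 = 5.25; y[4] = 4 + 0.25×4 = 5.0; y[5] = 0 + 0.25×5 = 1.25; y[6] = 0 + 0.25×4 = 1.0. So y = [6, 1, 5.5, 5.25, 5.0, 1.25, 1.0]

[6, 1, 5.5, 5.25, 5.0, 1.25, 1.0]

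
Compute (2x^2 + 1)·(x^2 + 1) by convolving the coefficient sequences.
Ascending coefficients: a = [1, 0, 2], b = [1, 0, 1]. c[0] = 1×1 = 1; c[1] = 1×0 + 0×1 = 0; c[2] = 1×1 + 0×0 + 2×1 = 3; c[3] = 0×1 + 2×0 = 0; c[4] = 2×1 = 2. Result coefficients: [1, 0, 3, 0, 2] → 2x^4 + 3x^2 + 1

2x^4 + 3x^2 + 1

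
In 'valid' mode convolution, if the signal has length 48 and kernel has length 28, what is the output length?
'Valid' mode counts only positions where the kernel fully overlaps the signal: m - n + 1 = 48 - 28 + 1 = 21

21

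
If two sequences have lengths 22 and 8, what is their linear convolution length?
Linear/full convolution length: m + n - 1 = 22 + 8 - 1 = 29

29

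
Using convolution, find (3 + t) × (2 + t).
Ascending coefficients: a = [3, 1], b = [2, 1]. c[0] = 3×2 = 6; c[1] = 3×1 + 1×2 = 5; c[2] = 1×1 = 1. Result coefficients: [6, 5, 1] → 6 + 5t + t^2

6 + 5t + t^2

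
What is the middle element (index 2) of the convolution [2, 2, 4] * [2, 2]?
Use y[k] = Σ_i a[i]·b[k-i] at k=2. y[2] = 2×2 + 4×2 = 12

12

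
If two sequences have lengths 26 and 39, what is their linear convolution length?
Linear/full convolution length: m + n - 1 = 26 + 39 - 1 = 64

64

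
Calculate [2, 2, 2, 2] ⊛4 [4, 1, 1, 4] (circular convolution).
Use y[k] = Σ_j u[j]·v[(k-j) mod 4]. y[0] = 2×4 + 2×4 + 2×1 + 2×1 = 20; y[1] = 2×1 + 2×4 + 2×4 + 2×1 = 20; y[2] = 2×1 + 2×1 + 2×4 + 2×4 = 20; y[3] = 2×4 + 2×1 + 2×1 + 2×4 = 20. Result: [20, 20, 20, 20]

[20, 20, 20, 20]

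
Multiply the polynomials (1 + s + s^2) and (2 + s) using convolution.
Ascending coefficients: a = [1, 1, 1], b = [2, 1]. c[0] = 1×2 = 2; c[1] = 1×1 + 1×2 = 3; c[2] = 1×1 + 1×2 = 3; c[3] = 1×1 = 1. Result coefficients: [2, 3, 3, 1] → 2 + 3s + 3s^2 + s^3

2 + 3s + 3s^2 + s^3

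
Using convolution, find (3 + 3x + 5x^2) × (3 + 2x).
Ascending coefficients: a = [3, 3, 5], b = [3, 2]. c[0] = 3×3 = 9; c[1] = 3×2 + 3×3 = 15; c[2] = 3×2 + 5×3 = 21; c[3] = 5×2 = 10. Result coefficients: [9, 15, 21, 10] → 9 + 15x + 21x^2 + 10x^3

9 + 15x + 21x^2 + 10x^3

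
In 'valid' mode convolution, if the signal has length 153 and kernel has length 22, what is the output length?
'Valid' mode counts only positions where the kernel fully overlaps the signal: m - n + 1 = 153 - 22 + 1 = 132

132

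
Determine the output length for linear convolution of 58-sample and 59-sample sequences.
Linear/full convolution length: m + n - 1 = 58 + 59 - 1 = 116

116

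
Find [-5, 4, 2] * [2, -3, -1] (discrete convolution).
y[0] = -5×2 = -10; y[1] = -5×-3 + 4×2 = 23; y[2] = -5×-1 + 4×-3 + 2×2 = -3; y[3] = 4×-1 + 2×-3 = -10; y[4] = 2×-1 = -2

[-10, 23, -3, -10, -2]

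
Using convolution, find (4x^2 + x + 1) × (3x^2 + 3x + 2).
Ascending coefficients: a = [1, 1, 4], b = [2, 3, 3]. c[0] = 1×2 = 2; c[1] = 1×3 + 1×2 = 5; c[2] = 1×3 + 1×3 + 4×2 = 14; c[3] = 1×3 + 4×3 = 15; c[4] = 4×3 = 12. Result coefficients: [2, 5, 14, 15, 12] → 12x^4 + 15x^3 + 14x^2 + 5x + 2

12x^4 + 15x^3 + 14x^2 + 5x + 2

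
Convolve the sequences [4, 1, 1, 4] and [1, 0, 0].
y[0] = 4×1 = 4; y[1] = 4×0 + 1×1 = 1; y[2] = 4×0 + 1×0 + 1×1 = 1; y[3] = 1×0 + 1×0 + 4×1 = 4; y[4] = 1×0 + 4×0 = 0; y[5] = 4×0 = 0

[4, 1, 1, 4, 0, 0]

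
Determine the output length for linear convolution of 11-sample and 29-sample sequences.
Linear/full convolution length: m + n - 1 = 11 + 29 - 1 = 39

39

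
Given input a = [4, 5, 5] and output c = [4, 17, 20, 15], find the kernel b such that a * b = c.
Output length 4 = len(a) + len(b) - 1 ⇒ len(b) = 2. Solve b forward using b[k] = (c[k] - Σ_{i≥1} a[i]·b[k-i]) / a[0]: b[0] = c[0] / a[0] = 4 / 4 = 1; b[1] = (c[1] - 5×1) / a[0] = (17 - 5×1) / 4 = 3. So b = [1, 3]. Forward-check [4, 5, 5] * [1, 3]: c[0] = 4×1 = 4; c[1] = 4×3 + 5×1 = 17; c[2] = 5×3 + 5×1 = 20; c[3] = 5×3 = 15 → [4, 17, 20, 15] ✓

[1, 3]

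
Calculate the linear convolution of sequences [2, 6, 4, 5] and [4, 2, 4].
y[0] = 2×4 = 8; y[1] = 2×2 + 6×4 = 28; y[2] = 2×4 + 6×2 + 4×4 = 36; y[3] = 6×4 + 4×2 + 5×4 = 52; y[4] = 4×4 + 5×2 = 26; y[5] = 5×4 = 20

[8, 28, 36, 52, 26, 20]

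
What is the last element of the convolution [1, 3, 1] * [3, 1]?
Use y[k] = Σ_i a[i]·b[k-i] at k=3. y[3] = 1×1 = 1

1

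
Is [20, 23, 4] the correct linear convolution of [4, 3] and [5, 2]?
Recompute linear convolution of [4, 3] and [5, 2]: y[0] = 4×5 = 20; y[1] = 4×2 + 3×5 = 23; y[2] = 3×2 = 6 → [20, 23, 6]. Compare to given [20, 23, 4]: they differ at index 2: given 4, correct 6, so answer: No

No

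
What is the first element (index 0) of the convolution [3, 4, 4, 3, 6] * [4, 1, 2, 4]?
Use y[k] = Σ_i a[i]·b[k-i] at k=0. y[0] = 3×4 = 12

12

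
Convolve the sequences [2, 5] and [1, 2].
y[0] = 2×1 = 2; y[1] = 2×2 + 5×1 = 9; y[2] = 5×2 = 10

[2, 9, 10]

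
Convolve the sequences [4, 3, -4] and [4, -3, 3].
y[0] = 4×4 = 16; y[1] = 4×-3 + 3×4 = 0; y[2] = 4×3 + 3×-3 + -4×4 = -13; y[3] = 3×3 + -4×-3 = 21; y[4] = -4×3 = -12

[16, 0, -13, 21, -12]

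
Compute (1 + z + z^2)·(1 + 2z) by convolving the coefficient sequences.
Ascending coefficients: a = [1, 1, 1], b = [1, 2]. c[0] = 1×1 = 1; c[1] = 1×2 + 1×1 = 3; c[2] = 1×2 + 1×1 = 3; c[3] = 1×2 = 2. Result coefficients: [1, 3, 3, 2] → 1 + 3z + 3z^2 + 2z^3

1 + 3z + 3z^2 + 2z^3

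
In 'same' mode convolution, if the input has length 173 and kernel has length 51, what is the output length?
'Same' mode returns an output with the same length as the input: 173

173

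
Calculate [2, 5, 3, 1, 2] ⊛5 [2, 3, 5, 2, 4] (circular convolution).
Use y[k] = Σ_j a[j]·b[(k-j) mod 5]. y[0] = 2×2 + 5×4 + 3×2 + 1×5 + 2×3 = 41; y[1] = 2×3 + 5×2 + 3×4 + 1×2 + 2×5 = 40; y[2] = 2×5 + 5×3 + 3×2 + 1×4 + 2×2 = 39; y[3] = 2×2 + 5×5 + 3×3 + 1×2 + 2×4 = 48; y[4] = 2×4 + 5×2 + 3×5 + 1×3 + 2×2 = 40. Result: [41, 40, 39, 48, 40]

[41, 40, 39, 48, 40]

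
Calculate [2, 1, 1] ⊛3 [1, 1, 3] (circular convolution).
Use y[k] = Σ_j u[j]·v[(k-j) mod 3]. y[0] = 2×1 + 1×3 + 1×1 = 6; y[1] = 2×1 + 1×1 + 1×3 = 6; y[2] = 2×3 + 1×1 + 1×1 = 8. Result: [6, 6, 8]

[6, 6, 8]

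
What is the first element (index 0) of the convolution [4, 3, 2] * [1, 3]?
Use y[k] = Σ_i a[i]·b[k-i] at k=0. y[0] = 4×1 = 4

4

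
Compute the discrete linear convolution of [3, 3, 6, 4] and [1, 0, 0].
y[0] = 3×1 = 3; y[1] = 3×0 + 3×1 = 3; y[2] = 3×0 + 3×0 + 6×1 = 6; y[3] = 3×0 + 6×0 + 4×1 = 4; y[4] = 6×0 + 4×0 = 0; y[5] = 4×0 = 0

[3, 3, 6, 4, 0, 0]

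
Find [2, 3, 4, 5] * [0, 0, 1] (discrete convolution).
y[0] = 2×0 = 0; y[1] = 2×0 + 3×0 = 0; y[2] = 2×1 + 3×0 + 4×0 = 2; y[3] = 3×1 + 4×0 + 5×0 = 3; y[4] = 4×1 + 5×0 = 4; y[5] = 5×1 = 5

[0, 0, 2, 3, 4, 5]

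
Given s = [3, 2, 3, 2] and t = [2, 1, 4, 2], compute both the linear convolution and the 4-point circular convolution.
Linear: y_lin[0] = 3×2 = 6; y_lin[1] = 3×1 + 2×2 = 7; y_lin[2] = 3×4 + 2×1 + 3×2 = 20; y_lin[3] = 3×2 + 2×4 + 3×1 + 2×2 = 21; y_lin[4] = 2×2 + 3×4 + 2×1 = 18; y_lin[5] = 3×2 + 2×4 = 14; y_lin[6] = 2×2 = 4 → [6, 7, 20, 21, 18, 14, 4]. Circular (length 4): y[0] = 3×2 + 2×2 + 3×4 + 2×1 = 24; y[1] = 3×1 + 2×2 + 3×2 + 2×4 = 21; y[2] = 3×4 + 2×1 + 3×2 + 2×2 = 24; y[3] = 3×2 + 2×4 + 3×1 + 2×2 = 21 → [24, 21, 24, 21]

Linear: [6, 7, 20, 21, 18, 14, 4], Circular: [24, 21, 24, 21]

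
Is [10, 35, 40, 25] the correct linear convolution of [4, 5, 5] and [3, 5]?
Recompute linear convolution of [4, 5, 5] and [3, 5]: y[0] = 4×3 = 12; y[1] = 4×5 + 5×3 = 35; y[2] = 5×5 + 5×3 = 40; y[3] = 5×5 = 25 → [12, 35, 40, 25]. Compare to given [10, 35, 40, 25]: they differ at index 0: given 10, correct 12, so answer: No

No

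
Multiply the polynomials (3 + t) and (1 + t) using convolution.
Ascending coefficients: a = [3, 1], b = [1, 1]. c[0] = 3×1 = 3; c[1] = 3×1 + 1×1 = 4; c[2] = 1×1 = 1. Result coefficients: [3, 4, 1] → 3 + 4t + t^2

3 + 4t + t^2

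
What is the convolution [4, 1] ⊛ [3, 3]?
y[0] = 4×3 = 12; y[1] = 4×3 + 1×3 = 15; y[2] = 1×3 = 3

[12, 15, 3]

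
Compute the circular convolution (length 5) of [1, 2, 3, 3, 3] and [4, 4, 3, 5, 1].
Use y[k] = Σ_j a[j]·b[(k-j) mod 5]. y[0] = 1×4 + 2×1 + 3×5 + 3×3 + 3×4 = 42; y[1] = 1×4 + 2×4 + 3×1 + 3×5 + 3×3 = 39; y[2] = 1×3 + 2×4 + 3×4 + 3×1 + 3×5 = 41; y[3] = 1×5 + 2×3 + 3×4 + 3×4 + 3×1 = 38; y[4] = 1×1 + 2×5 + 3×3 + 3×4 + 3×4 = 44. Result: [42, 39, 41, 38, 44]

[42, 39, 41, 38, 44]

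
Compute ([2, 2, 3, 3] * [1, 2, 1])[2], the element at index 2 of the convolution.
Use y[k] = Σ_i a[i]·b[k-i] at k=2. y[2] = 2×1 + 2×2 + 3×1 = 9

9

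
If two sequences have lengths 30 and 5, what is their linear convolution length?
Linear/full convolution length: m + n - 1 = 30 + 5 - 1 = 34

34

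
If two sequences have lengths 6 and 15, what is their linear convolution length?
Linear/full convolution length: m + n - 1 = 6 + 15 - 1 = 20

20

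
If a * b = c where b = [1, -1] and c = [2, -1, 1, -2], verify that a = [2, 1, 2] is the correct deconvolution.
Forward-compute [2, 1, 2] * [1, -1]: c[0] = 2×1 = 2; c[1] = 2×-1 + 1×1 = -1; c[2] = 1×-1 + 2×1 = 1; c[3] = 2×-1 = -2 → [2, -1, 1, -2]. Matches given c = [2, -1, 1, -2], so verified.

Verified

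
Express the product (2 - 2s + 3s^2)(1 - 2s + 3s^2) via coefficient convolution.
Ascending coefficients: a = [2, -2, 3], b = [1, -2, 3]. c[0] = 2×1 = 2; c[1] = 2×-2 + -2×1 = -6; c[2] = 2×3 + -2×-2 + 3×1 = 13; c[3] = -2×3 + 3×-2 = -12; c[4] = 3×3 = 9. Result coefficients: [2, -6, 13, -12, 9] → 2 - 6s + 13s^2 - 12s^3 + 9s^4

2 - 6s + 13s^2 - 12s^3 + 9s^4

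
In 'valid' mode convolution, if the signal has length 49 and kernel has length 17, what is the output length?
'Valid' mode counts only positions where the kernel fully overlaps the signal: m - n + 1 = 49 - 17 + 1 = 33

33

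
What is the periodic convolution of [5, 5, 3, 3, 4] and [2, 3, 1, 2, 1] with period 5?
Use y[k] = Σ_j a[j]·b[(k-j) mod 5]. y[0] = 5×2 + 5×1 + 3×2 + 3×1 + 4×3 = 36; y[1] = 5×3 + 5×2 + 3×1 + 3×2 + 4×1 = 38; y[2] = 5×1 + 5×3 + 3×2 + 3×1 + 4×2 = 37; y[3] = 5×2 + 5×1 + 3×3 + 3×2 + 4×1 = 34; y[4] = 5×1 + 5×2 + 3×1 + 3×3 + 4×2 = 35. Result: [36, 38, 37, 34, 35]

[36, 38, 37, 34, 35]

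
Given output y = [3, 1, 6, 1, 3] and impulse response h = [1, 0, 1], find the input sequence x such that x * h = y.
Deconvolve y=[3, 1, 6, 1, 3] by h=[1, 0, 1]. Since h[0]=1, solve forward: x[0] = y[0] / 1 = 3; x[1] = (y[1] - 3×0) / 1 = 1; x[2] = (y[2] - 1×0 - 3×1) / 1 = 3. So x = [3, 1, 3]. Check by forward convolution: y[0] = 3×1 = 3; y[1] = 3×0 + 1×1 = 1; y[2] = 3×1 + 1×0 + 3×1 = 6; y[3] = 1×1 + 3×0 = 1; y[4] = 3×1 = 3

[3, 1, 3]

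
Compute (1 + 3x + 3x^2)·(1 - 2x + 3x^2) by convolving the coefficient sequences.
Ascending coefficients: a = [1, 3, 3], b = [1, -2, 3]. c[0] = 1×1 = 1; c[1] = 1×-2 + 3×1 = 1; c[2] = 1×3 + 3×-2 + 3×1 = 0; c[3] = 3×3 + 3×-2 = 3; c[4] = 3×3 = 9. Result coefficients: [1, 1, 0, 3, 9] → 1 + x + 3x^3 + 9x^4

1 + x + 3x^3 + 9x^4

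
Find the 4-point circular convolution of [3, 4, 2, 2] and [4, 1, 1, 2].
Use y[k] = Σ_j a[j]·b[(k-j) mod 4]. y[0] = 3×4 + 4×2 + 2×1 + 2×1 = 24; y[1] = 3×1 + 4×4 + 2×2 + 2×1 = 25; y[2] = 3×1 + 4×1 + 2×4 + 2×2 = 19; y[3] = 3×2 + 4×1 + 2×1 + 2×4 = 20. Result: [24, 25, 19, 20]

[24, 25, 19, 20]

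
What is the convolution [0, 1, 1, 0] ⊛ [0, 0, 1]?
y[0] = 0×0 = 0; y[1] = 0×0 + 1×0 = 0; y[2] = 0×1 + 1×0 + 1×0 = 0; y[3] = 1×1 + 1×0 + 0×0 = 1; y[4] = 1×1 + 0×0 = 1; y[5] = 0×1 = 0

[0, 0, 0, 1, 1, 0]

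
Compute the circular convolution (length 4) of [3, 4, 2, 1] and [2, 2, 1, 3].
Use y[k] = Σ_j x[j]·h[(k-j) mod 4]. y[0] = 3×2 + 4×3 + 2×1 + 1×2 = 22; y[1] = 3×2 + 4×2 + 2×3 + 1×1 = 21; y[2] = 3×1 + 4×2 + 2×2 + 1×3 = 18; y[3] = 3×3 + 4×1 + 2×2 + 1×2 = 19. Result: [22, 21, 18, 19]

[22, 21, 18, 19]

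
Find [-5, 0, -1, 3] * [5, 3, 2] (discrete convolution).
y[0] = -5×5 = -25; y[1] = -5×3 + 0×5 = -15; y[2] = -5×2 + 0×3 + -1×5 = -15; y[3] = 0×2 + -1×3 + 3×5 = 12; y[4] = -1×2 + 3×3 = 7; y[5] = 3×2 = 6

[-25, -15, -15, 12, 7, 6]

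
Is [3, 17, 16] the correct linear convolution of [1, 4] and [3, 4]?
Recompute linear convolution of [1, 4] and [3, 4]: y[0] = 1×3 = 3; y[1] = 1×4 + 4×3 = 16; y[2] = 4×4 = 16 → [3, 16, 16]. Compare to given [3, 17, 16]: they differ at index 1: given 17, correct 16, so answer: No

No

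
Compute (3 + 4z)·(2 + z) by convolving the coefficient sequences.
Ascending coefficients: a = [3, 4], b = [2, 1]. c[0] = 3×2 = 6; c[1] = 3×1 + 4×2 = 11; c[2] = 4×1 = 4. Result coefficients: [6, 11, 4] → 6 + 11z + 4z^2

6 + 11z + 4z^2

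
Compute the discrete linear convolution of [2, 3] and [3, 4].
y[0] = 2×3 = 6; y[1] = 2×4 + 3×3 = 17; y[2] = 3×4 = 12

[6, 17, 12]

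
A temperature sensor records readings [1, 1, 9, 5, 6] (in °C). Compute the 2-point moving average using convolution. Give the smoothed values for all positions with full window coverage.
2-point moving average kernel = [1, 1]. Apply in 'valid' mode (full window coverage): avg[0] = (1 + 1) / 2 = 1.0; avg[1] = (1 + 9) / 2 = 5.0; avg[2] = (9 + 5) / 2 = 7.0; avg[3] = (5 + 6) / 2 = 5.5. Smoothed values: [1.0, 5.0, 7.0, 5.5]

[1.0, 5.0, 7.0, 5.5]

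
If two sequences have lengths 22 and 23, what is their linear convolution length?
Linear/full convolution length: m + n - 1 = 22 + 23 - 1 = 44

44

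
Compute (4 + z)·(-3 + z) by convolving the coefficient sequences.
Ascending coefficients: a = [4, 1], b = [-3, 1]. c[0] = 4×-3 = -12; c[1] = 4×1 + 1×-3 = 1; c[2] = 1×1 = 1. Result coefficients: [-12, 1, 1] → -12 + z + z^2

-12 + z + z^2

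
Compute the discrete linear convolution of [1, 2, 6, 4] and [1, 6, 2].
y[0] = 1×1 = 1; y[1] = 1×6 + 2×1 = 8; y[2] = 1×2 + 2×6 + 6×1 = 20; y[3] = 2×2 + 6×6 + 4×1 = 44; y[4] = 6×2 + 4×6 = 36; y[5] = 4×2 = 8

[1, 8, 20, 44, 36, 8]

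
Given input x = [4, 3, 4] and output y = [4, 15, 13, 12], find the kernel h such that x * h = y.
Output length 4 = len(x) + len(h) - 1 ⇒ len(h) = 2. Solve h forward using h[k] = (y[k] - Σ_{i≥1} x[i]·h[k-i]) / x[0]: h[0] = y[0] / x[0] = 4 / 4 = 1; h[1] = (y[1] - 3×1) / x[0] = (15 - 3×1) / 4 = 3. So h = [1, 3]. Forward-check [4, 3, 4] * [1, 3]: y[0] = 4×1 = 4; y[1] = 4×3 + 3×1 = 15; y[2] = 3×3 + 4×1 = 13; y[3] = 4×3 = 12 → [4, 15, 13, 12] ✓

[1, 3]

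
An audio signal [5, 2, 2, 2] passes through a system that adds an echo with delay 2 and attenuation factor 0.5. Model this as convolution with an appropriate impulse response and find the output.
Direct-path + delayed-attenuated-path model → impulse response h = [1, 0, 0.5] (1 at lag 0, 0.5 at lag 2). Output y[n] = x[n] + 0.5·x[n - 2] (with x[n] = 0 outside 0..3): y[0] = 5 + 0.5×0 = 5; y[1] = 2 + 0.5×0 = 2; y[2] = 2 + 0.5×5 = 4.5; y[3] = 2 + 0.5×2 = 3.0; y[4] = 0 + 0.5×2 = 1.0; y[5] = 0 + 0.5×2 = 1.0. So y = [5, 2, 4.5, 3.0, 1.0, 1.0]

[5, 2, 4.5, 3.0, 1.0, 1.0]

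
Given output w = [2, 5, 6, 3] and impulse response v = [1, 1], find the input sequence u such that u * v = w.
Deconvolve w=[2, 5, 6, 3] by v=[1, 1]. Since v[0]=1, solve forward: u[0] = w[0] / 1 = 2; u[1] = (w[1] - 2×1) / 1 = 3; u[2] = (w[2] - 3×1) / 1 = 3. So u = [2, 3, 3]. Check by forward convolution: w[0] = 2×1 = 2; w[1] = 2×1 + 3×1 = 5; w[2] = 3×1 + 3×1 = 6; w[3] = 3×1 = 3

[2, 3, 3]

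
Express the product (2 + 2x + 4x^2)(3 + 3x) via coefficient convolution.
Ascending coefficients: a = [2, 2, 4], b = [3, 3]. c[0] = 2×3 = 6; c[1] = 2×3 + 2×3 = 12; c[2] = 2×3 + 4×3 = 18; c[3] = 4×3 = 12. Result coefficients: [6, 12, 18, 12] → 6 + 12x + 18x^2 + 12x^3

6 + 12x + 18x^2 + 12x^3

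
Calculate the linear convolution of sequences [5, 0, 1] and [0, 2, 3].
y[0] = 5×0 = 0; y[1] = 5×2 + 0×0 = 10; y[2] = 5×3 + 0×2 + 1×0 = 15; y[3] = 0×3 + 1×2 = 2; y[4] = 1×3 = 3

[0, 10, 15, 2, 3]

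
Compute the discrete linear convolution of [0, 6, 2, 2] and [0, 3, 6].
y[0] = 0×0 = 0; y[1] = 0×3 + 6×0 = 0; y[2] = 0×6 + 6×3 + 2×0 = 18; y[3] = 6×6 + 2×3 + 2×0 = 42; y[4] = 2×6 + 2×3 = 18; y[5] = 2×6 = 12

[0, 0, 18, 42, 18, 12]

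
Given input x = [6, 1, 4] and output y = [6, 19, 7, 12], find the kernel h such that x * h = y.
Output length 4 = len(x) + len(h) - 1 ⇒ len(h) = 2. Solve h forward using h[k] = (y[k] - Σ_{i≥1} x[i]·h[k-i]) / x[0]: h[0] = y[0] / x[0] = 6 / 6 = 1; h[1] = (y[1] - 1×1) / x[0] = (19 - 1×1) / 6 = 3. So h = [1, 3]. Forward-check [6, 1, 4] * [1, 3]: y[0] = 6×1 = 6; y[1] = 6×3 + 1×1 = 19; y[2] = 1×3 + 4×1 = 7; y[3] = 4×3 = 12 → [6, 19, 7, 12] ✓

[1, 3]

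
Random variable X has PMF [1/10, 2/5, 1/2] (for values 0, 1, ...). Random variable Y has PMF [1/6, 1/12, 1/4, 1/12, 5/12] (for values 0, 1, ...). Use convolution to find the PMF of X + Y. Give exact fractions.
P(X+Y=k) = Σ_i P(X=i)·P(Y=k-i) — a convolution of [1/10, 2/5, 1/2] and [1/6, 1/12, 1/4, 1/12, 5/12]. P(X+Y=0) = (1/10)×(1/6) = 1/60; P(X+Y=1) = (1/10)×(1/12) + (2/5)×(1/6) = 1/120 + 1/15 = 3/40; P(X+Y=2) = (1/10)×(1/4) + (2/5)×(1/12) + (1/2)×(1/6) = 1/40 + 1/30 + 1/12 = 17/120; P(X+Y=3) = (1/10)×(1/12) + (2/5)×(1/4) + (1/2)×(1/12) = 1/120 + 1/10 + 1/24 = 3/20; P(X+Y=4) = (1/10)×(5/12) + (2/5)×(1/12) + (1/2)×(1/4) = 1/24 + 1/30 + 1/8 = 1/5; P(X+Y=5) = (2/5)×(5/12) + (1/2)×(1/12) = 1/6 + 1/24 = 5/24; P(X+Y=6) = (1/2)×(5/12) = 5/24. PMF: [1/60, 3/40, 17/120, 3/20, 1/5, 5/24, 5/24] (sums to 1 ✓)

[1/60, 3/40, 17/120, 3/20, 1/5, 5/24, 5/24]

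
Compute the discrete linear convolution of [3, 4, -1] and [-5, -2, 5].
y[0] = 3×-5 = -15; y[1] = 3×-2 + 4×-5 = -26; y[2] = 3×5 + 4×-2 + -1×-5 = 12; y[3] = 4×5 + -1×-2 = 22; y[4] = -1×5 = -5

[-15, -26, 12, 22, -5]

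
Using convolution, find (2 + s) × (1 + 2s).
Ascending coefficients: a = [2, 1], b = [1, 2]. c[0] = 2×1 = 2; c[1] = 2×2 + 1×1 = 5; c[2] = 1×2 = 2. Result coefficients: [2, 5, 2] → 2 + 5s + 2s^2

2 + 5s + 2s^2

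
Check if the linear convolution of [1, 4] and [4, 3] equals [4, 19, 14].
Recompute linear convolution of [1, 4] and [4, 3]: y[0] = 1×4 = 4; y[1] = 1×3 + 4×4 = 19; y[2] = 4×3 = 12 → [4, 19, 12]. Compare to given [4, 19, 14]: they differ at index 2: given 14, correct 12, so answer: No

No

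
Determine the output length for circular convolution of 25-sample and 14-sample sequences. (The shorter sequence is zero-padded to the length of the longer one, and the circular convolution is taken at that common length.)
Circular convolution (zero-padding the shorter input) has length max(m, n) = max(25, 14) = 25

25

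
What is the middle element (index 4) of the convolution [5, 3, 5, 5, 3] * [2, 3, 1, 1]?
Use y[k] = Σ_i a[i]·b[k-i] at k=4. y[4] = 3×1 + 5×1 + 5×3 + 3×2 = 29

29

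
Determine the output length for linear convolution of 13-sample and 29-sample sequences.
Linear/full convolution length: m + n - 1 = 13 + 29 - 1 = 41

41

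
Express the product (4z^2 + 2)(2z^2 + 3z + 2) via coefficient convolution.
Ascending coefficients: a = [2, 0, 4], b = [2, 3, 2]. c[0] = 2×2 = 4; c[1] = 2×3 + 0×2 = 6; c[2] = 2×2 + 0×3 + 4×2 = 12; c[3] = 0×2 + 4×3 = 12; c[4] = 4×2 = 8. Result coefficients: [4, 6, 12, 12, 8] → 8z^4 + 12z^3 + 12z^2 + 6z + 4

8z^4 + 12z^3 + 12z^2 + 6z + 4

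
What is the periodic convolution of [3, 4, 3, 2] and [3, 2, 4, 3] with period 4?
Use y[k] = Σ_j a[j]·b[(k-j) mod 4]. y[0] = 3×3 + 4×3 + 3×4 + 2×2 = 37; y[1] = 3×2 + 4×3 + 3×3 + 2×4 = 35; y[2] = 3×4 + 4×2 + 3×3 + 2×3 = 35; y[3] = 3×3 + 4×4 + 3×2 + 2×3 = 37. Result: [37, 35, 35, 37]

[37, 35, 35, 37]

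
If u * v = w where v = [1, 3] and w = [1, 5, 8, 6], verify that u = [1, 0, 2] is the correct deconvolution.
Forward-compute [1, 0, 2] * [1, 3]: w[0] = 1×1 = 1; w[1] = 1×3 + 0×1 = 3; w[2] = 0×3 + 2×1 = 2; w[3] = 2×3 = 6 → [1, 3, 2, 6]. Does not match given w = [1, 5, 8, 6].

Not verified. [1, 0, 2] * [1, 3] = [1, 3, 2, 6], which differs from [1, 5, 8, 6] at index 1.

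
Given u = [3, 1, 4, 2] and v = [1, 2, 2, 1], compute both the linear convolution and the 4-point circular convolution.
Linear: y_lin[0] = 3×1 = 3; y_lin[1] = 3×2 + 1×1 = 7; y_lin[2] = 3×2 + 1×2 + 4×1 = 12; y_lin[3] = 3×1 + 1×2 + 4×2 + 2×1 = 15; y_lin[4] = 1×1 + 4×2 + 2×2 = 13; y_lin[5] = 4×1 + 2×2 = 8; y_lin[6] = 2×1 = 2 → [3, 7, 12, 15, 13, 8, 2]. Circular (length 4): y[0] = 3×1 + 1×1 + 4×2 + 2×2 = 16; y[1] = 3×2 + 1×1 + 4×1 + 2×2 = 15; y[2] = 3×2 + 1×2 + 4×1 + 2×1 = 14; y[3] = 3×1 + 1×2 + 4×2 + 2×1 = 15 → [16, 15, 14, 15]

Linear: [3, 7, 12, 15, 13, 8, 2], Circular: [16, 15, 14, 15]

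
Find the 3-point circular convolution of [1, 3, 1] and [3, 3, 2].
Use y[k] = Σ_j u[j]·v[(k-j) mod 3]. y[0] = 1×3 + 3×2 + 1×3 = 12; y[1] = 1×3 + 3×3 + 1×2 = 14; y[2] = 1×2 + 3×3 + 1×3 = 14. Result: [12, 14, 14]

[12, 14, 14]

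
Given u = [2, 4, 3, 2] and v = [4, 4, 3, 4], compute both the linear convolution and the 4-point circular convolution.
Linear: y_lin[0] = 2×4 = 8; y_lin[1] = 2×4 + 4×4 = 24; y_lin[2] = 2×3 + 4×4 + 3×4 = 34; y_lin[3] = 2×4 + 4×3 + 3×4 + 2×4 = 40; y_lin[4] = 4×4 + 3×3 + 2×4 = 33; y_lin[5] = 3×4 + 2×3 = 18; y_lin[6] = 2×4 = 8 → [8, 24, 34, 40, 33, 18, 8]. Circular (length 4): y[0] = 2×4 + 4×4 + 3×3 + 2×4 = 41; y[1] = 2×4 + 4×4 + 3×4 + 2×3 = 42; y[2] = 2×3 + 4×4 + 3×4 + 2×4 = 42; y[3] = 2×4 + 4×3 + 3×4 + 2×4 = 40 → [41, 42, 42, 40]

Linear: [8, 24, 34, 40, 33, 18, 8], Circular: [41, 42, 42, 40]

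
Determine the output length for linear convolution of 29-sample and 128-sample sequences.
Linear/full convolution length: m + n - 1 = 29 + 128 - 1 = 156

156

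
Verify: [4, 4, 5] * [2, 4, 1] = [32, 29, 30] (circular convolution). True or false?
Recompute circular convolution of [4, 4, 5] and [2, 4, 1]: y[0] = 4×2 + 4×1 + 5×4 = 32; y[1] = 4×4 + 4×2 + 5×1 = 29; y[2] = 4×1 + 4×4 + 5×2 = 30 → [32, 29, 30]. Given [32, 29, 30] matches, so answer: Yes

Yes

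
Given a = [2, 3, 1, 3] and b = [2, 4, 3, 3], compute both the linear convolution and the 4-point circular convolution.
Linear: y_lin[0] = 2×2 = 4; y_lin[1] = 2×4 + 3×2 = 14; y_lin[2] = 2×3 + 3×4 + 1×2 = 20; y_lin[3] = 2×3 + 3×3 + 1×4 + 3×2 = 25; y_lin[4] = 3×3 + 1×3 + 3×4 = 24; y_lin[5] = 1×3 + 3×3 = 12; y_lin[6] = 3×3 = 9 → [4, 14, 20, 25, 24, 12, 9]. Circular (length 4): y[0] = 2×2 + 3×3 + 1×3 + 3×4 = 28; y[1] = 2×4 + 3×2 + 1×3 + 3×3 = 26; y[2] = 2×3 + 3×4 + 1×2 + 3×3 = 29; y[3] = 2×3 + 3×3 + 1×4 + 3×2 = 25 → [28, 26, 29, 25]

Linear: [4, 14, 20, 25, 24, 12, 9], Circular: [28, 26, 29, 25]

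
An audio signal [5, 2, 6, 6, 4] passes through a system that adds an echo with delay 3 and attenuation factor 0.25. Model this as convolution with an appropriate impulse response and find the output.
Direct-path + delayed-attenuated-path model → impulse response h = [1, 0, 0, 0.25] (1 at lag 0, 0.25 at lag 3). Output y[n] = x[n] + 0.25·x[n - 3] (with x[n] = 0 outside 0..4): y[0] = 5 + 0.25×0 = 5; y[1] = 2 + 0.25×0 = 2; y[2] = 6 + 0.25×0 = 6; y[3] = 6 + 0.25×5 = 7.25; y[4] = 4 + 0.25×2 = 4.5; y[5] = 0 + 0.25×6 = 1.5; y[6] = 0 + 0.25×6 = 1.5; y[7] = 0 + 0.25×4 = 1.0. So y = [5, 2, 6, 7.25, 4.5, 1.5, 1.5, 1.0]

[5, 2, 6, 7.25, 4.5, 1.5, 1.5, 1.0]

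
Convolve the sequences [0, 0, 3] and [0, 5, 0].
y[0] = 0×0 = 0; y[1] = 0×5 + 0×0 = 0; y[2] = 0×0 + 0×5 + 3×0 = 0; y[3] = 0×0 + 3×5 = 15; y[4] = 3×0 = 0

[0, 0, 0, 15, 0]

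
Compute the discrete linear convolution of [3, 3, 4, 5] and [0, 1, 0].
y[0] = 3×0 = 0; y[1] = 3×1 + 3×0 = 3; y[2] = 3×0 + 3×1 + 4×0 = 3; y[3] = 3×0 + 4×1 + 5×0 = 4; y[4] = 4×0 + 5×1 = 5; y[5] = 5×0 = 0

[0, 3, 3, 4, 5, 0]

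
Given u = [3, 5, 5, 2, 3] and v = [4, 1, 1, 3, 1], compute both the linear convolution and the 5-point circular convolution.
Linear: y_lin[0] = 3×4 = 12; y_lin[1] = 3×1 + 5×4 = 23; y_lin[2] = 3×1 + 5×1 + 5×4 = 28; y_lin[3] = 3×3 + 5×1 + 5×1 + 2×4 = 27; y_lin[4] = 3×1 + 5×3 + 5×1 + 2×1 + 3×4 = 37; y_lin[5] = 5×1 + 5×3 + 2×1 + 3×1 = 25; y_lin[6] = 5×1 + 2×3 + 3×1 = 14; y_lin[7] = 2×1 + 3×3 = 11; y_lin[8] = 3×1 = 3 → [12, 23, 28, 27, 37, 25, 14, 11, 3]. Circular (length 5): y[0] = 3×4 + 5×1 + 5×3 + 2×1 + 3×1 = 37; y[1] = 3×1 + 5×4 + 5×1 + 2×3 + 3×1 = 37; y[2] = 3×1 + 5×1 + 5×4 + 2×1 + 3×3 = 39; y[3] = 3×3 + 5×1 + 5×1 + 2×4 + 3×1 = 30; y[4] = 3×1 + 5×3 + 5×1 + 2×1 + 3×4 = 37 → [37, 37, 39, 30, 37]

Linear: [12, 23, 28, 27, 37, 25, 14, 11, 3], Circular: [37, 37, 39, 30, 37]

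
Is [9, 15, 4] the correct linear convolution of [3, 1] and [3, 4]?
Recompute linear convolution of [3, 1] and [3, 4]: y[0] = 3×3 = 9; y[1] = 3×4 + 1×3 = 15; y[2] = 1×4 = 4 → [9, 15, 4]. Given [9, 15, 4] matches, so answer: Yes

Yes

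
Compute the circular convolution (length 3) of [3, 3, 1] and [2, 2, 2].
Use y[k] = Σ_j f[j]·g[(k-j) mod 3]. y[0] = 3×2 + 3×2 + 1×2 = 14; y[1] = 3×2 + 3×2 + 1×2 = 14; y[2] = 3×2 + 3×2 + 1×2 = 14. Result: [14, 14, 14]

[14, 14, 14]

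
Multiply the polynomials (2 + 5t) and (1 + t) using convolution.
Ascending coefficients: a = [2, 5], b = [1, 1]. c[0] = 2×1 = 2; c[1] = 2×1 + 5×1 = 7; c[2] = 5×1 = 5. Result coefficients: [2, 7, 5] → 2 + 7t + 5t^2

2 + 7t + 5t^2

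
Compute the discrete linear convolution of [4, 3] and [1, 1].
y[0] = 4×1 = 4; y[1] = 4×1 + 3×1 = 7; y[2] = 3×1 = 3

[4, 7, 3]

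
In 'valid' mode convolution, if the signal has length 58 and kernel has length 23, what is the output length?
'Valid' mode counts only positions where the kernel fully overlaps the signal: m - n + 1 = 58 - 23 + 1 = 36

36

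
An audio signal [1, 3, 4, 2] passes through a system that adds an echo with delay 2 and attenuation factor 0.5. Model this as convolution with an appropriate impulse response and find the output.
Direct-path + delayed-attenuated-path model → impulse response h = [1, 0, 0.5] (1 at lag 0, 0.5 at lag 2). Output y[n] = x[n] + 0.5·x[n - 2] (with x[n] = 0 outside 0..3): y[0] = 1 + 0.5×0 = 1; y[1] = 3 + 0.5×0 = 3; y[2] = 4 + 0.5×1 = 4.5; y[3] = 2 + 0.5×3 = 3.5; y[4] = 0 + 0.5×4 = 2.0; y[5] = 0 + 0.5×2 = 1.0. So y = [1, 3, 4.5, 3.5, 2.0, 1.0]

[1, 3, 4.5, 3.5, 2.0, 1.0]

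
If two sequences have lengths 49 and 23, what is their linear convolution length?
Linear/full convolution length: m + n - 1 = 49 + 23 - 1 = 71

71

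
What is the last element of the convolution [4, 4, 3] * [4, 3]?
Use y[k] = Σ_i a[i]·b[k-i] at k=3. y[3] = 3×3 = 9

9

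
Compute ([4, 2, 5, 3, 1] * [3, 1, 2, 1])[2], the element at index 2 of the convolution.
Use y[k] = Σ_i a[i]·b[k-i] at k=2. y[2] = 4×2 + 2×1 + 5×3 = 25

25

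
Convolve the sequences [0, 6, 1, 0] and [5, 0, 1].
y[0] = 0×5 = 0; y[1] = 0×0 + 6×5 = 30; y[2] = 0×1 + 6×0 + 1×5 = 5; y[3] = 6×1 + 1×0 + 0×5 = 6; y[4] = 1×1 + 0×0 = 1; y[5] = 0×1 = 0

[0, 30, 5, 6, 1, 0]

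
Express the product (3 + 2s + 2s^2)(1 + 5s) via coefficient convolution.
Ascending coefficients: a = [3, 2, 2], b = [1, 5]. c[0] = 3×1 = 3; c[1] = 3×5 + 2×1 = 17; c[2] = 2×5 + 2×1 = 12; c[3] = 2×5 = 10. Result coefficients: [3, 17, 12, 10] → 3 + 17s + 12s^2 + 10s^3

3 + 17s + 12s^2 + 10s^3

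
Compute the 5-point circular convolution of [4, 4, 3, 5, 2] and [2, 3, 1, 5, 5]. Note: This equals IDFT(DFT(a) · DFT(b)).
Either evaluate y[k] = Σ_j a[j]·b[(k-j) mod 5] directly, or use IDFT(DFT(a) · DFT(b)). y[0] = 4×2 + 4×5 + 3×5 + 5×1 + 2×3 = 54; y[1] = 4×3 + 4×2 + 3×5 + 5×5 + 2×1 = 62; y[2] = 4×1 + 4×3 + 3×2 + 5×5 + 2×5 = 57; y[3] = 4×5 + 4×1 + 3×3 + 5×2 + 2×5 = 53; y[4] = 4×5 + 4×5 + 3×1 + 5×3 + 2×2 = 62. Result: [54, 62, 57, 53, 62]

[54, 62, 57, 53, 62]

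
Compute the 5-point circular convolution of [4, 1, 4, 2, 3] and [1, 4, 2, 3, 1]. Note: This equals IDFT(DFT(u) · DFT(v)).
Either evaluate y[k] = Σ_j u[j]·v[(k-j) mod 5] directly, or use IDFT(DFT(u) · DFT(v)). y[0] = 4×1 + 1×1 + 4×3 + 2×2 + 3×4 = 33; y[1] = 4×4 + 1×1 + 4×1 + 2×3 + 3×2 = 33; y[2] = 4×2 + 1×4 + 4×1 + 2×1 + 3×3 = 27; y[3] = 4×3 + 1×2 + 4×4 + 2×1 + 3×1 = 35; y[4] = 4×1 + 1×3 + 4×2 + 2×4 + 3×1 = 26. Result: [33, 33, 27, 35, 26]

[33, 33, 27, 35, 26]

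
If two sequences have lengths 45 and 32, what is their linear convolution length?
Linear/full convolution length: m + n - 1 = 45 + 32 - 1 = 76

76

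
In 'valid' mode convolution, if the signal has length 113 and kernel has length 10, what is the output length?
'Valid' mode counts only positions where the kernel fully overlaps the signal: m - n + 1 = 113 - 10 + 1 = 104

104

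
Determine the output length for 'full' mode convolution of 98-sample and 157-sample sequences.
Linear/full convolution length: m + n - 1 = 98 + 157 - 1 = 254

254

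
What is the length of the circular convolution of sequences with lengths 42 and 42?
Circular convolution (zero-padding the shorter input) has length max(m, n) = max(42, 42) = 42

42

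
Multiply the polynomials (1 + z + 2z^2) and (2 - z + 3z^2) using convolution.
Ascending coefficients: a = [1, 1, 2], b = [2, -1, 3]. c[0] = 1×2 = 2; c[1] = 1×-1 + 1×2 = 1; c[2] = 1×3 + 1×-1 + 2×2 = 6; c[3] = 1×3 + 2×-1 = 1; c[4] = 2×3 = 6. Result coefficients: [2, 1, 6, 1, 6] → 2 + z + 6z^2 + z^3 + 6z^4

2 + z + 6z^2 + z^3 + 6z^4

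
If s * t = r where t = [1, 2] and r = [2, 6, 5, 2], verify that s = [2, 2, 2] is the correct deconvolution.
Forward-compute [2, 2, 2] * [1, 2]: r[0] = 2×1 = 2; r[1] = 2×2 + 2×1 = 6; r[2] = 2×2 + 2×1 = 6; r[3] = 2×2 = 4 → [2, 6, 6, 4]. Does not match given r = [2, 6, 5, 2].

Not verified. [2, 2, 2] * [1, 2] = [2, 6, 6, 4], which differs from [2, 6, 5, 2] at index 2.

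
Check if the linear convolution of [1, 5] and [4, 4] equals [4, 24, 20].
Recompute linear convolution of [1, 5] and [4, 4]: y[0] = 1×4 = 4; y[1] = 1×4 + 5×4 = 24; y[2] = 5×4 = 20 → [4, 24, 20]. Given [4, 24, 20] matches, so answer: Yes

Yes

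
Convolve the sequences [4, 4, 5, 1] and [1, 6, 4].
y[0] = 4×1 = 4; y[1] = 4×6 + 4×1 = 28; y[2] = 4×4 + 4×6 + 5×1 = 45; y[3] = 4×4 + 5×6 + 1×1 = 47; y[4] = 5×4 + 1×6 = 26; y[5] = 1×4 = 4

[4, 28, 45, 47, 26, 4]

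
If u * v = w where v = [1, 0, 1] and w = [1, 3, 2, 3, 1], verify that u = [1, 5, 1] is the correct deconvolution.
Forward-compute [1, 5, 1] * [1, 0, 1]: w[0] = 1×1 = 1; w[1] = 1×0 + 5×1 = 5; w[2] = 1×1 + 5×0 + 1×1 = 2; w[3] = 5×1 + 1×0 = 5; w[4] = 1×1 = 1 → [1, 5, 2, 5, 1]. Does not match given w = [1, 3, 2, 3, 1].

Not verified. [1, 5, 1] * [1, 0, 1] = [1, 5, 2, 5, 1], which differs from [1, 3, 2, 3, 1] at index 1.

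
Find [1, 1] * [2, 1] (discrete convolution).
y[0] = 1×2 = 2; y[1] = 1×1 + 1×2 = 3; y[2] = 1×1 = 1

[2, 3, 1]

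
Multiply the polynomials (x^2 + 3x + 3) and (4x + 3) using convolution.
Ascending coefficients: a = [3, 3, 1], b = [3, 4]. c[0] = 3×3 = 9; c[1] = 3×4 + 3×3 = 21; c[2] = 3×4 + 1×3 = 15; c[3] = 1×4 = 4. Result coefficients: [9, 21, 15, 4] → 4x^3 + 15x^2 + 21x + 9

4x^3 + 15x^2 + 21x + 9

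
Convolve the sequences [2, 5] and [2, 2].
y[0] = 2×2 = 4; y[1] = 2×2 + 5×2 = 14; y[2] = 5×2 = 10

[4, 14, 10]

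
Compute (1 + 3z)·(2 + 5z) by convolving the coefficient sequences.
Ascending coefficients: a = [1, 3], b = [2, 5]. c[0] = 1×2 = 2; c[1] = 1×5 + 3×2 = 11; c[2] = 3×5 = 15. Result coefficients: [2, 11, 15] → 2 + 11z + 15z^2

2 + 11z + 15z^2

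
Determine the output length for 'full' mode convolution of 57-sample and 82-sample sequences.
Linear/full convolution length: m + n - 1 = 57 + 82 - 1 = 138

138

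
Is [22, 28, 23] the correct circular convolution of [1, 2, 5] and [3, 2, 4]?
Recompute circular convolution of [1, 2, 5] and [3, 2, 4]: y[0] = 1×3 + 2×4 + 5×2 = 21; y[1] = 1×2 + 2×3 + 5×4 = 28; y[2] = 1×4 + 2×2 + 5×3 = 23 → [21, 28, 23]. Compare to given [22, 28, 23]: they differ at index 0: given 22, correct 21, so answer: No

No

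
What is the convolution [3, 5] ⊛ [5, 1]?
y[0] = 3×5 = 15; y[1] = 3×1 + 5×5 = 28; y[2] = 5×1 = 5

[15, 28, 5]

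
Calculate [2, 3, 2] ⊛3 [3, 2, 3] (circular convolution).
Use y[k] = Σ_j a[j]·b[(k-j) mod 3]. y[0] = 2×3 + 3×3 + 2×2 = 19; y[1] = 2×2 + 3×3 + 2×3 = 19; y[2] = 2×3 + 3×2 + 2×3 = 18. Result: [19, 19, 18]

[19, 19, 18]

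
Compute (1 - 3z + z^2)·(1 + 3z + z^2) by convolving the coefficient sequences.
Ascending coefficients: a = [1, -3, 1], b = [1, 3, 1]. c[0] = 1×1 = 1; c[1] = 1×3 + -3×1 = 0; c[2] = 1×1 + -3×3 + 1×1 = -7; c[3] = -3×1 + 1×3 = 0; c[4] = 1×1 = 1. Result coefficients: [1, 0, -7, 0, 1] → 1 - 7z^2 + z^4

1 - 7z^2 + z^4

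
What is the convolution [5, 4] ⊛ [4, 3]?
y[0] = 5×4 = 20; y[1] = 5×3 + 4×4 = 31; y[2] = 4×3 = 12

[20, 31, 12]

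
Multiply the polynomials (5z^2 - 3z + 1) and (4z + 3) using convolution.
Ascending coefficients: a = [1, -3, 5], b = [3, 4]. c[0] = 1×3 = 3; c[1] = 1×4 + -3×3 = -5; c[2] = -3×4 + 5×3 = 3; c[3] = 5×4 = 20. Result coefficients: [3, -5, 3, 20] → 20z^3 + 3z^2 - 5z + 3

20z^3 + 3z^2 - 5z + 3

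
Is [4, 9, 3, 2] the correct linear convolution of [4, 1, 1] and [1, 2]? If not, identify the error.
Recompute linear convolution of [4, 1, 1] and [1, 2]: y[0] = 4×1 = 4; y[1] = 4×2 + 1×1 = 9; y[2] = 1×2 + 1×1 = 3; y[3] = 1×2 = 2 → [4, 9, 3, 2]. Given [4, 9, 3, 2] matches, so answer: Yes

Yes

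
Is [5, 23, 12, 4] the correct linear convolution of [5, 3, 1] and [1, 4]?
Recompute linear convolution of [5, 3, 1] and [1, 4]: y[0] = 5×1 = 5; y[1] = 5×4 + 3×1 = 23; y[2] = 3×4 + 1×1 = 13; y[3] = 1×4 = 4 → [5, 23, 13, 4]. Compare to given [5, 23, 12, 4]: they differ at index 2: given 12, correct 13, so answer: No

No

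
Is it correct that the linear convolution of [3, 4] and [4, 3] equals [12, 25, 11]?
Recompute linear convolution of [3, 4] and [4, 3]: y[0] = 3×4 = 12; y[1] = 3×3 + 4×4 = 25; y[2] = 4×3 = 12 → [12, 25, 12]. Compare to given [12, 25, 11]: they differ at index 2: given 11, correct 12, so answer: No

No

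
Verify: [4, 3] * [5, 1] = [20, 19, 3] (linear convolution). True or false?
Recompute linear convolution of [4, 3] and [5, 1]: y[0] = 4×5 = 20; y[1] = 4×1 + 3×5 = 19; y[2] = 3×1 = 3 → [20, 19, 3]. Given [20, 19, 3] matches, so answer: Yes

Yes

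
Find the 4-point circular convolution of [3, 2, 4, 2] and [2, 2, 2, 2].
Use y[k] = Σ_j f[j]·g[(k-j) mod 4]. y[0] = 3×2 + 2×2 + 4×2 + 2×2 = 22; y[1] = 3×2 + 2×2 + 4×2 + 2×2 = 22; y[2] = 3×2 + 2×2 + 4×2 + 2×2 = 22; y[3] = 3×2 + 2×2 + 4×2 + 2×2 = 22. Result: [22, 22, 22, 22]

[22, 22, 22, 22]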